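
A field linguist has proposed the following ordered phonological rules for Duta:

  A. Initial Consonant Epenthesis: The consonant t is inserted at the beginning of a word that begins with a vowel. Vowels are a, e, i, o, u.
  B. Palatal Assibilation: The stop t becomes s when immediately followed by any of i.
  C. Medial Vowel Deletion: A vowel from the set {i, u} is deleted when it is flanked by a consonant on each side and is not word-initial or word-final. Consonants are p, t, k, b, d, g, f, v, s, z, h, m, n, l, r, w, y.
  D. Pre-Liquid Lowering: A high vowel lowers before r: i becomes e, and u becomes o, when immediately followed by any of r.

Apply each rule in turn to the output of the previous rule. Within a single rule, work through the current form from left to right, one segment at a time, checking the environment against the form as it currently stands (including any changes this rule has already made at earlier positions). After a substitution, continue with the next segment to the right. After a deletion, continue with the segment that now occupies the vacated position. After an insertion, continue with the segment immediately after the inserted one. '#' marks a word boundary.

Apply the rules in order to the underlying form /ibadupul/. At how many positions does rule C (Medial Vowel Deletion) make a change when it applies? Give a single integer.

A Initial Consonant Epenthesis: [ibadupul] → [tibadupul]
B Palatal Assibilation: [tibadupul] → [sibadupul]
C Medial Vowel Deletion: [sibadupul] → [sbadpl]
D Pre-Liquid Lowering: no change — [sbadpl]
Rule C changed 3 position(s).

3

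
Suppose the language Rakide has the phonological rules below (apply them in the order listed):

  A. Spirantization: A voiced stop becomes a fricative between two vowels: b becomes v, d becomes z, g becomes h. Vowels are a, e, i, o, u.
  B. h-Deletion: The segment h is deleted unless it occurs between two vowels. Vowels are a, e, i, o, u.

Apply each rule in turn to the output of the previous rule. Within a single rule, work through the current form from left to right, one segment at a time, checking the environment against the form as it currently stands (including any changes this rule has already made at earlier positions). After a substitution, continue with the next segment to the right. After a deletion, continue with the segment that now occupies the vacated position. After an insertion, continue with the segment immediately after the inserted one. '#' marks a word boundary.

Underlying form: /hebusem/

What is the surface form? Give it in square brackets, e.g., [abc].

A Spirantization: [hebusem] → [hevusem]
B h-Deletion: [hevusem] → [evusem]

[evusem]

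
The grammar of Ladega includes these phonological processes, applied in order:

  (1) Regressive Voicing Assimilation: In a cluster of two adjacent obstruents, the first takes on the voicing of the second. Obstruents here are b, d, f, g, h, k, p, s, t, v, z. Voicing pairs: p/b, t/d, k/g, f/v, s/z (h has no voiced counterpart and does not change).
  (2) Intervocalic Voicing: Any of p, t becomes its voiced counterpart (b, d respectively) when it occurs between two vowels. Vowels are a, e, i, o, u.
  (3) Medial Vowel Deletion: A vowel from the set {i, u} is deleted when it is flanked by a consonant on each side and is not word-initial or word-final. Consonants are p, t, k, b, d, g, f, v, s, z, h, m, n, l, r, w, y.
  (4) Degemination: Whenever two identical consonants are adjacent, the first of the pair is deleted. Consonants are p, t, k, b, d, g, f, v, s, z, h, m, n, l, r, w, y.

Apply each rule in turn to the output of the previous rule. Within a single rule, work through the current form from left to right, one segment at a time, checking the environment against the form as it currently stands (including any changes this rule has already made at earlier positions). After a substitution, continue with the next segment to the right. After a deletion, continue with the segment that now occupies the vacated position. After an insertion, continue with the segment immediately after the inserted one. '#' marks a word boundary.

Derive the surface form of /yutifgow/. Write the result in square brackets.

(1) Regressive Voicing Assimilation: [yutifgow] → [yutivgow]
(2) Intervocalic Voicing: [yutivgow] → [yudivgow]
(3) Medial Vowel Deletion: [yudivgow] → [ydvgow]
(4) Degemination: no change — [ydvgow]

[ydvgow]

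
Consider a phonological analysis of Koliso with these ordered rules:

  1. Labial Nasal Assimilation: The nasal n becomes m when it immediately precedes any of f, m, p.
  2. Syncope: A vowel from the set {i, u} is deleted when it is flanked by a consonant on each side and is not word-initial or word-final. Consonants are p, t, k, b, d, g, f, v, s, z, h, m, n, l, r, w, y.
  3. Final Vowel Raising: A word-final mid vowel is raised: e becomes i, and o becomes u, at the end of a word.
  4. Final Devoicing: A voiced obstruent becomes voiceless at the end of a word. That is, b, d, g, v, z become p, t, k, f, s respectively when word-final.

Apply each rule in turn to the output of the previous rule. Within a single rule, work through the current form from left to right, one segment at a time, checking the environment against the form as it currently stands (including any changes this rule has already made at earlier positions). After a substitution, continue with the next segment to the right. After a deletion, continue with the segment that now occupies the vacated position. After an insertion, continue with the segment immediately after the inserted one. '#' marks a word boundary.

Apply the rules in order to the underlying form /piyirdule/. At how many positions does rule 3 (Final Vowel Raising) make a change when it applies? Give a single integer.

1

1 Labial Nasal Assimilation: no change — [piyirdule]
2 Syncope: [piyirdule] → [pyrdle]
3 Final Vowel Raising: [pyrdle] → [pyrdli]
4 Final Devoicing: no change — [pyrdli]
Rule 3 changed 1 position(s).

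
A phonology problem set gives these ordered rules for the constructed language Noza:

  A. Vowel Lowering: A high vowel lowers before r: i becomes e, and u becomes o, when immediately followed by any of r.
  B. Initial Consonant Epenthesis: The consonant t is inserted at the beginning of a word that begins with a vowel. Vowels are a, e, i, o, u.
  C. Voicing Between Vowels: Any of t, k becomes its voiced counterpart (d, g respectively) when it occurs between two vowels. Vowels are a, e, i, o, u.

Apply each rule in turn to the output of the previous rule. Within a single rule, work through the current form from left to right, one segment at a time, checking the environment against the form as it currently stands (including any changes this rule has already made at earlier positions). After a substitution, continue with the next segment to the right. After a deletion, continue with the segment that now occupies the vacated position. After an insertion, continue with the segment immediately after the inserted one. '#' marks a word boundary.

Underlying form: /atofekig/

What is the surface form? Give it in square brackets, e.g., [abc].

[tadofegig]

A Vowel Lowering: no change — [atofekig]
B Initial Consonant Epenthesis: [atofekig] → [tatofekig]
C Voicing Between Vowels: [tatofekig] → [tadofegig]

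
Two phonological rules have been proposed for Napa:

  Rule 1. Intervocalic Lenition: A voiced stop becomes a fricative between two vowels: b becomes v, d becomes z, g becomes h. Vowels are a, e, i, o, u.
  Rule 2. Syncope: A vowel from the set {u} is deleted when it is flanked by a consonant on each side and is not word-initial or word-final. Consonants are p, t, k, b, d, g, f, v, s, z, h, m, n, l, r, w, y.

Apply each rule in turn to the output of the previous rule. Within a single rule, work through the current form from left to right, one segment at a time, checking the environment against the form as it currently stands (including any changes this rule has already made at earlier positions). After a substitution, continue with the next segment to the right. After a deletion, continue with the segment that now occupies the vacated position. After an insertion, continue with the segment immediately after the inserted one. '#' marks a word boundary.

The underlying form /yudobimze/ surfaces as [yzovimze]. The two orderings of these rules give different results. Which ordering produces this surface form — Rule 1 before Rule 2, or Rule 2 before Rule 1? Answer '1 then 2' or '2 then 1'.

Order 1 then 2:
  1 Intervocalic Lenition: [yudobimze] → [yuzovimze]
  2 Syncope: [yuzovimze] → [yzovimze]
  result: [yzovimze]
Order 2 then 1:
  2 Syncope: [yudobimze] → [ydobimze]
  1 Intervocalic Lenition: [ydobimze] → [ydovimze]
  result: [ydovimze]

1 then 2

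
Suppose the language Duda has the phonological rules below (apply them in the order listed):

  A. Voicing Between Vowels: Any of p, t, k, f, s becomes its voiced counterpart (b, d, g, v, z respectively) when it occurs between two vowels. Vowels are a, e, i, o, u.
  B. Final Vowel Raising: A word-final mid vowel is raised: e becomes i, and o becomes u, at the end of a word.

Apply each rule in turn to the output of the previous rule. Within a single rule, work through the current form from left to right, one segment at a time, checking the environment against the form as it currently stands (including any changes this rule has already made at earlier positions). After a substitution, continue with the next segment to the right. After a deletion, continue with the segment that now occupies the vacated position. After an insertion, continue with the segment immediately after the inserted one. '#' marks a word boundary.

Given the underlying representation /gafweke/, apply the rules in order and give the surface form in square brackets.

A Voicing Between Vowels: [gafweke] → [gafwege]
B Final Vowel Raising: [gafwege] → [gafwegi]

[gafwegi]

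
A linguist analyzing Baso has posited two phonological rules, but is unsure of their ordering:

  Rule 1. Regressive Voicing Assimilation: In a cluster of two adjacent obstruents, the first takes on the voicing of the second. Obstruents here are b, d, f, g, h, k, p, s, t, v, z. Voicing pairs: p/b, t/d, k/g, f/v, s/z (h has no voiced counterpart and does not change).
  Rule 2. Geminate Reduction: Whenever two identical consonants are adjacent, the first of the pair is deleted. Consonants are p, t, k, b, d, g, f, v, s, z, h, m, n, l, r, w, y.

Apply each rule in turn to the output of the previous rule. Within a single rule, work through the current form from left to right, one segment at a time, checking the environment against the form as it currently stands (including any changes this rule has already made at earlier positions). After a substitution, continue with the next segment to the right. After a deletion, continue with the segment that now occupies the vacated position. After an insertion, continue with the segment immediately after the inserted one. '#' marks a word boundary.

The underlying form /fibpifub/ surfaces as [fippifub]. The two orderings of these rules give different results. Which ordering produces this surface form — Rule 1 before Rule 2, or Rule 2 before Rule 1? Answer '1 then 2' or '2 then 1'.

2 then 1

Order 1 then 2:
  1 Regressive Voicing Assimilation: [fibpifub] → [fippifub]
  2 Geminate Reduction: [fippifub] → [fipifub]
  result: [fipifub]
Order 2 then 1:
  2 Geminate Reduction: no change — [fibpifub]
  1 Regressive Voicing Assimilation: [fibpifub] → [fippifub]
  result: [fippifub]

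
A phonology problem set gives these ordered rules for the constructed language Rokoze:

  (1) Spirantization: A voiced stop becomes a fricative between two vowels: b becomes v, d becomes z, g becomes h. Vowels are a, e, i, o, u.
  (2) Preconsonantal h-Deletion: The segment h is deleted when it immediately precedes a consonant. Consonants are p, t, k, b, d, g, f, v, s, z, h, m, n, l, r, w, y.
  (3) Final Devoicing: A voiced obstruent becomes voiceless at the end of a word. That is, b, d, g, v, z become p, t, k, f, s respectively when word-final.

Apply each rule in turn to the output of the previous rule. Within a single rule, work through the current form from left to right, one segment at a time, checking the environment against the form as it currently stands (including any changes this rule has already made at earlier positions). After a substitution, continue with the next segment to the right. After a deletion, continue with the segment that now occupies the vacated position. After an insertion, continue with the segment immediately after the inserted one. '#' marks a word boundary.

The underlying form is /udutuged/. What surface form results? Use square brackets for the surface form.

(1) Spirantization: [udutuged] → [uzutuhed]
(2) Preconsonantal h-Deletion: no change — [uzutuhed]
(3) Final Devoicing: [uzutuhed] → [uzutuhet]

[uzutuhet]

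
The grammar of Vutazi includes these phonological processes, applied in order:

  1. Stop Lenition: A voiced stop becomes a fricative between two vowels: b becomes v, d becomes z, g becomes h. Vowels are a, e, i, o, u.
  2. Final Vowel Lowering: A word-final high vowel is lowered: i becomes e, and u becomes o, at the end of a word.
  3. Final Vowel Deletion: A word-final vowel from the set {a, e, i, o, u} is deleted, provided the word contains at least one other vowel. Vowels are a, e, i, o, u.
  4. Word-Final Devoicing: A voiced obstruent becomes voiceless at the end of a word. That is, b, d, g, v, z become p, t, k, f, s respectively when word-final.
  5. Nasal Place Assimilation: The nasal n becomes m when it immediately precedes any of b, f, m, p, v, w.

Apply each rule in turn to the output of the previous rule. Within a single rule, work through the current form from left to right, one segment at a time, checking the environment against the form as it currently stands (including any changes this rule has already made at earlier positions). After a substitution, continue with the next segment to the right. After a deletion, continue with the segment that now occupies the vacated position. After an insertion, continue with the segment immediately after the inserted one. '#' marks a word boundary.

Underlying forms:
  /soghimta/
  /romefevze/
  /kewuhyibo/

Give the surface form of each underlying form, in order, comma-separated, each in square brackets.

/soghimta/:
  1 Stop Lenition: no change — [soghimta]
  2 Final Vowel Lowering: no change — [soghimta]
  3 Final Vowel Deletion: [soghimta] → [soghimt]
  4 Word-Final Devoicing: no change — [soghimt]
  5 Nasal Place Assimilation: no change — [soghimt]
/romefevze/:
  1 Stop Lenition: no change — [romefevze]
  2 Final Vowel Lowering: no change — [romefevze]
  3 Final Vowel Deletion: [romefevze] → [romefevz]
  4 Word-Final Devoicing: [romefevz] → [romefevs]
  5 Nasal Place Assimilation: no change — [romefevs]
/kewuhyibo/:
  1 Stop Lenition: [kewuhyibo] → [kewuhyivo]
  2 Final Vowel Lowering: no change — [kewuhyivo]
  3 Final Vowel Deletion: [kewuhyivo] → [kewuhyiv]
  4 Word-Final Devoicing: [kewuhyiv] → [kewuhyif]
  5 Nasal Place Assimilation: no change — [kewuhyif]

[soghimt], [romefevs], [kewuhyif]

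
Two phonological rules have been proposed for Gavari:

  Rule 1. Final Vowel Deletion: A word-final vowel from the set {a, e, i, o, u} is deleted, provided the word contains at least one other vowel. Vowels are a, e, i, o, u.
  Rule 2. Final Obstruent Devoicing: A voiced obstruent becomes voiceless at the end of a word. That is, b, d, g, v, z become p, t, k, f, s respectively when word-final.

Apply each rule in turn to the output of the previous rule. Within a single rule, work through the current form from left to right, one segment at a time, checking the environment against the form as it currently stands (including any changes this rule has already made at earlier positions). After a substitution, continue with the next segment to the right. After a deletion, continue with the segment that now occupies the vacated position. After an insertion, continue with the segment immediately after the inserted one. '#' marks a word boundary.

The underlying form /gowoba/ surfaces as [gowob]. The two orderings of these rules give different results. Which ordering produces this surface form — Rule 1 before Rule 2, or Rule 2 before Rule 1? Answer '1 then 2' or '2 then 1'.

2 then 1

Order 1 then 2:
  1 Final Vowel Deletion: [gowoba] → [gowob]
  2 Final Obstruent Devoicing: [gowob] → [gowop]
  result: [gowop]
Order 2 then 1:
  2 Final Obstruent Devoicing: no change — [gowoba]
  1 Final Vowel Deletion: [gowoba] → [gowob]
  result: [gowob]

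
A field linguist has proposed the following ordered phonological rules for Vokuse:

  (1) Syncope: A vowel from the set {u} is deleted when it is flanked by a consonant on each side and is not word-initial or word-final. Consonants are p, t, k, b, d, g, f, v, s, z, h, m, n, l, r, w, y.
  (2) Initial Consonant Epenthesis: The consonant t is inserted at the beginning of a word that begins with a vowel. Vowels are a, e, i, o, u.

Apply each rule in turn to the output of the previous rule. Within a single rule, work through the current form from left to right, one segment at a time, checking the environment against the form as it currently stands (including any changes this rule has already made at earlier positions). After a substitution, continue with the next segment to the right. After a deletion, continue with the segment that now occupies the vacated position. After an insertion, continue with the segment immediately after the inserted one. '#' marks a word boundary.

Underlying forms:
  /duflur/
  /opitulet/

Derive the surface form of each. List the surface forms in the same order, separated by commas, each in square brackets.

[dflr], [topitlet]

/duflur/:
  (1) Syncope: [duflur] → [dflr]
  (2) Initial Consonant Epenthesis: no change — [dflr]
/opitulet/:
  (1) Syncope: [opitulet] → [opitlet]
  (2) Initial Consonant Epenthesis: [opitlet] → [topitlet]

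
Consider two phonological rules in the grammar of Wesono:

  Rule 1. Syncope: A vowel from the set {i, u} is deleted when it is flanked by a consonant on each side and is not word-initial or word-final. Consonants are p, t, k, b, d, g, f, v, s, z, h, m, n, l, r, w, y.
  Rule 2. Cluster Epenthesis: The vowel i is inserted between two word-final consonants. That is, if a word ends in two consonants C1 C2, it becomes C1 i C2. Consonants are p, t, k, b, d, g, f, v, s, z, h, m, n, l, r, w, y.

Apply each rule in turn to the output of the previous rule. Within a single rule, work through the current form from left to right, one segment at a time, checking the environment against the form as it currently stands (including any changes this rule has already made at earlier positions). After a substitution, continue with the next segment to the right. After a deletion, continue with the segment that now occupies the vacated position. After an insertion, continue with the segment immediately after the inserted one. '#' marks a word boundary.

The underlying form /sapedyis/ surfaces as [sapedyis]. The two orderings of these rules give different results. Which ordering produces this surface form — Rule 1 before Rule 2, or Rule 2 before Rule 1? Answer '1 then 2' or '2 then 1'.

1 then 2

Order 1 then 2:
  1 Syncope: [sapedyis] → [sapedys]
  2 Cluster Epenthesis: [sapedys] → [sapedyis]
  result: [sapedyis]
Order 2 then 1:
  2 Cluster Epenthesis: no change — [sapedyis]
  1 Syncope: [sapedyis] → [sapedys]
  result: [sapedys]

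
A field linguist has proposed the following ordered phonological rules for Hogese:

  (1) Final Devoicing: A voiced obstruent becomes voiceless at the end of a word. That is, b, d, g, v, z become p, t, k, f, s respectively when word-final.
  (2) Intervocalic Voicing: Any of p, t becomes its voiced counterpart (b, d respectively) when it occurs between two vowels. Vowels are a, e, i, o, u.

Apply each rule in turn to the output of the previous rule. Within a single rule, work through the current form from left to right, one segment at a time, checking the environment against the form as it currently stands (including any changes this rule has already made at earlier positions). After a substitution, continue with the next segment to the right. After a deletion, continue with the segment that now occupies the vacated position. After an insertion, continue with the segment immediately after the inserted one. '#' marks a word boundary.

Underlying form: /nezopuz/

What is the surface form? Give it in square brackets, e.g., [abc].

(1) Final Devoicing: [nezopuz] → [nezopus]
(2) Intervocalic Voicing: [nezopus] → [nezobus]

[nezobus]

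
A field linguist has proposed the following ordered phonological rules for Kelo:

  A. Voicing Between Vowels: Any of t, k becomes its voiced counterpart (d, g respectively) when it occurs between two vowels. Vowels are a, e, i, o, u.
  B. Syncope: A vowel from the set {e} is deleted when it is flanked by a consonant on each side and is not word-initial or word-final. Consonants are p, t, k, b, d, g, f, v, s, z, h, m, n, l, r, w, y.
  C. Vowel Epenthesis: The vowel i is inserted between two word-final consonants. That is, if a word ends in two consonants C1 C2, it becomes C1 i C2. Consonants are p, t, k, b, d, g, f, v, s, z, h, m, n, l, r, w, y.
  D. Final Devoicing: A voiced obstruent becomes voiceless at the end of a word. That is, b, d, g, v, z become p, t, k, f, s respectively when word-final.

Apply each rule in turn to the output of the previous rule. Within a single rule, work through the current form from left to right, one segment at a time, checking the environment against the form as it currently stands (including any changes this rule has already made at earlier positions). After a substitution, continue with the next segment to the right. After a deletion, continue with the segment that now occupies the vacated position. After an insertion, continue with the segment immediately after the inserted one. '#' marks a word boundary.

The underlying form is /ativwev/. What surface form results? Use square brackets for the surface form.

[adivwif]

A Voicing Between Vowels: [ativwev] → [adivwev]
B Syncope: [adivwev] → [adivwv]
C Vowel Epenthesis: [adivwv] → [adivwiv]
D Final Devoicing: [adivwiv] → [adivwif]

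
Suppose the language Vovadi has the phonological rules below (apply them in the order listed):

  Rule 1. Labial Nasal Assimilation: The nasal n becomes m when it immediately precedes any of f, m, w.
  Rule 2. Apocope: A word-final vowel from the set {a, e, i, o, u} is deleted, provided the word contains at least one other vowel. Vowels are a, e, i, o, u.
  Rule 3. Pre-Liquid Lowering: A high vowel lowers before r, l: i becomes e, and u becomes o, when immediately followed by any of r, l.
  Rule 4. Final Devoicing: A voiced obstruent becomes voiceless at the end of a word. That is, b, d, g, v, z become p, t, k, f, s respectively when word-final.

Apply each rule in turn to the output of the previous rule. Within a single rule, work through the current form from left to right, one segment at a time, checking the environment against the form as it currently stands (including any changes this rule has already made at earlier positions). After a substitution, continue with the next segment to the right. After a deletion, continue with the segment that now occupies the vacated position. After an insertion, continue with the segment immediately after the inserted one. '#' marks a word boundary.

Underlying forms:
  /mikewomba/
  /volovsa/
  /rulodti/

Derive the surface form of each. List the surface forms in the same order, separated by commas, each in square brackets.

/mikewomba/:
  Rule 1 Labial Nasal Assimilation: no change — [mikewomba]
  Rule 2 Apocope: [mikewomba] → [mikewomb]
  Rule 3 Pre-Liquid Lowering: no change — [mikewomb]
  Rule 4 Final Devoicing: [mikewomb] → [mikewomp]
/volovsa/:
  Rule 1 Labial Nasal Assimilation: no change — [volovsa]
  Rule 2 Apocope: [volovsa] → [volovs]
  Rule 3 Pre-Liquid Lowering: no change — [volovs]
  Rule 4 Final Devoicing: no change — [volovs]
/rulodti/:
  Rule 1 Labial Nasal Assimilation: no change — [rulodti]
  Rule 2 Apocope: [rulodti] → [rulodt]
  Rule 3 Pre-Liquid Lowering: [rulodt] → [rolodt]
  Rule 4 Final Devoicing: no change — [rolodt]

[mikewomp], [volovs], [rolodt]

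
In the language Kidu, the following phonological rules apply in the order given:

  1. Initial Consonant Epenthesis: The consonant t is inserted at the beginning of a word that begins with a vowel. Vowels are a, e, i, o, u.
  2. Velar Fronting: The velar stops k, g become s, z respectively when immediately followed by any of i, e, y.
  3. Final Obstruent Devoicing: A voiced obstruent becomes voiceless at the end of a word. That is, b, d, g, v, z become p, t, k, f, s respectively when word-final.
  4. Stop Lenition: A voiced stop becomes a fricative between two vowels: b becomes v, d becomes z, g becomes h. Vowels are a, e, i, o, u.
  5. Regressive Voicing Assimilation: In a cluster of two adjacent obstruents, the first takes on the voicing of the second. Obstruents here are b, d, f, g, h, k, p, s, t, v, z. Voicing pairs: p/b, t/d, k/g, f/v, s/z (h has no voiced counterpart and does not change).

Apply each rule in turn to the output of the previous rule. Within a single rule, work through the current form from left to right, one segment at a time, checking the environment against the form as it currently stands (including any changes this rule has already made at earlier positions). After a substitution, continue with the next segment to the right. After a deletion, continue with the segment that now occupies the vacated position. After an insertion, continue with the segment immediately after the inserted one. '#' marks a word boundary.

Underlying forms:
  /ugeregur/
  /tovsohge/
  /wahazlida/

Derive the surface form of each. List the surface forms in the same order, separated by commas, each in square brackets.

/ugeregur/:
  1 Initial Consonant Epenthesis: [ugeregur] → [tugeregur]
  2 Velar Fronting: [tugeregur] → [tuzeregur]
  3 Final Obstruent Devoicing: no change — [tuzeregur]
  4 Stop Lenition: [tuzeregur] → [tuzerehur]
  5 Regressive Voicing Assimilation: no change — [tuzerehur]
/tovsohge/:
  1 Initial Consonant Epenthesis: no change — [tovsohge]
  2 Velar Fronting: [tovsohge] → [tovsohze]
  3 Final Obstruent Devoicing: no change — [tovsohze]
  4 Stop Lenition: no change — [tovsohze]
  5 Regressive Voicing Assimilation: [tovsohze] → [tofsohze]
/wahazlida/:
  1 Initial Consonant Epenthesis: no change — [wahazlida]
  2 Velar Fronting: no change — [wahazlida]
  3 Final Obstruent Devoicing: no change — [wahazlida]
  4 Stop Lenition: [wahazlida] → [wahazliza]
  5 Regressive Voicing Assimilation: no change — [wahazliza]

[tuzerehur], [tofsohze], [wahazliza]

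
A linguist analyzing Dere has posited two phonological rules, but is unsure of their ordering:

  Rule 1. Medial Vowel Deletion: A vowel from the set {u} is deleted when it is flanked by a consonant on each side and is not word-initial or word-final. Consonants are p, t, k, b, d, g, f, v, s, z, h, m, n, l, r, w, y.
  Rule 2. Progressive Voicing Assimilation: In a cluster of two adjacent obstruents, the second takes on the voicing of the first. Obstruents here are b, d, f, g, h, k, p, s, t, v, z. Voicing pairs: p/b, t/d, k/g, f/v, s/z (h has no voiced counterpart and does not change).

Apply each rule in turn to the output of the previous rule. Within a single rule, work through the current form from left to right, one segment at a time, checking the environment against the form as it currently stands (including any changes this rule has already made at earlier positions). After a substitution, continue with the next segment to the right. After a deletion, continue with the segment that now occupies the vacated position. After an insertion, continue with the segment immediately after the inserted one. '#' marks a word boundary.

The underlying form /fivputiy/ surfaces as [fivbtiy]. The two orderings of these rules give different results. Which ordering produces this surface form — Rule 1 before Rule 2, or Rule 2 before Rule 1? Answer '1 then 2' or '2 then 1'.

Order 1 then 2:
  1 Medial Vowel Deletion: [fivputiy] → [fivptiy]
  2 Progressive Voicing Assimilation: [fivptiy] → [fivbdiy]
  result: [fivbdiy]
Order 2 then 1:
  2 Progressive Voicing Assimilation: [fivputiy] → [fivbutiy]
  1 Medial Vowel Deletion: [fivbutiy] → [fivbtiy]
  result: [fivbtiy]

2 then 1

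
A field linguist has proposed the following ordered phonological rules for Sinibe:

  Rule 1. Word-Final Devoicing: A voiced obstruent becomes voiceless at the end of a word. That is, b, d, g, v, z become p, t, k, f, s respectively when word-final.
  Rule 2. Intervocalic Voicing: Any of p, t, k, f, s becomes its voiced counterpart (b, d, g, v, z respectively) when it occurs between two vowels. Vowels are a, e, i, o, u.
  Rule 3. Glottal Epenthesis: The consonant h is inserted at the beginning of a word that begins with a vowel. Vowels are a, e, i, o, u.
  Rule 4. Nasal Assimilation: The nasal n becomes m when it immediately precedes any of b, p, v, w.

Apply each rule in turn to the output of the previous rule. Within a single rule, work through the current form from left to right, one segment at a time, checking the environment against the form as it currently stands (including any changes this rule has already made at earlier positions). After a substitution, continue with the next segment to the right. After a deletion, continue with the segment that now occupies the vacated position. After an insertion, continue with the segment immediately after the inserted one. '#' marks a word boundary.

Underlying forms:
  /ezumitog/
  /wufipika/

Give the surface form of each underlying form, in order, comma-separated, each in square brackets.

[hezumidok], [wuvibiga]

/ezumitog/:
  Rule 1 Word-Final Devoicing: [ezumitog] → [ezumitok]
  Rule 2 Intervocalic Voicing: [ezumitok] → [ezumidok]
  Rule 3 Glottal Epenthesis: [ezumidok] → [hezumidok]
  Rule 4 Nasal Assimilation: no change — [hezumidok]
/wufipika/:
  Rule 1 Word-Final Devoicing: no change — [wufipika]
  Rule 2 Intervocalic Voicing: [wufipika] → [wuvibiga]
  Rule 3 Glottal Epenthesis: no change — [wuvibiga]
  Rule 4 Nasal Assimilation: no change — [wuvibiga]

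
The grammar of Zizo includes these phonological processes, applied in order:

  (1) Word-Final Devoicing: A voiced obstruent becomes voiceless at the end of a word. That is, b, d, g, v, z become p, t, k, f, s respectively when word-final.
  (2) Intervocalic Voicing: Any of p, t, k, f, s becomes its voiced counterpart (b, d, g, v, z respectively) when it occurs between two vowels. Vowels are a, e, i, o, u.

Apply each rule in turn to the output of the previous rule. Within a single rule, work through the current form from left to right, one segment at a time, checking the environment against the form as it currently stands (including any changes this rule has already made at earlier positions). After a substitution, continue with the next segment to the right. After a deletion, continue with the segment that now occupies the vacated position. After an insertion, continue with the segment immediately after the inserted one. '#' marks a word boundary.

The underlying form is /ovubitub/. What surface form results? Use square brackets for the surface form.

[ovubidup]

(1) Word-Final Devoicing: [ovubitub] → [ovubitup]
(2) Intervocalic Voicing: [ovubitup] → [ovubidup]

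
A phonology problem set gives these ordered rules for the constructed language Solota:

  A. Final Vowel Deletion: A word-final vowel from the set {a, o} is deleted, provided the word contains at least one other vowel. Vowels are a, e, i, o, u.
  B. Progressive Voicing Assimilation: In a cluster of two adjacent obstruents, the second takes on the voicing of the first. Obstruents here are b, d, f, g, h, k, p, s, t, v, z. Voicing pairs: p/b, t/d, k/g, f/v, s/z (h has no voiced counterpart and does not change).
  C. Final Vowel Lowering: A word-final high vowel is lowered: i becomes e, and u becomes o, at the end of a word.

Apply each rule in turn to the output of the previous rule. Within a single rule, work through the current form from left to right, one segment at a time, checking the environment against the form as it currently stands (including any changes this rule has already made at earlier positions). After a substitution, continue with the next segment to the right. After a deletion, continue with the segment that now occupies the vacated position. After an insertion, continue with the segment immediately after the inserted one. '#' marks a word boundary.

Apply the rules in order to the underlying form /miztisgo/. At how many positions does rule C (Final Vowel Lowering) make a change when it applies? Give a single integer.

0

A Final Vowel Deletion: [miztisgo] → [miztisg]
B Progressive Voicing Assimilation: [miztisg] → [mizdisk]
C Final Vowel Lowering: no change — [mizdisk]
Rule C changed 0 position(s).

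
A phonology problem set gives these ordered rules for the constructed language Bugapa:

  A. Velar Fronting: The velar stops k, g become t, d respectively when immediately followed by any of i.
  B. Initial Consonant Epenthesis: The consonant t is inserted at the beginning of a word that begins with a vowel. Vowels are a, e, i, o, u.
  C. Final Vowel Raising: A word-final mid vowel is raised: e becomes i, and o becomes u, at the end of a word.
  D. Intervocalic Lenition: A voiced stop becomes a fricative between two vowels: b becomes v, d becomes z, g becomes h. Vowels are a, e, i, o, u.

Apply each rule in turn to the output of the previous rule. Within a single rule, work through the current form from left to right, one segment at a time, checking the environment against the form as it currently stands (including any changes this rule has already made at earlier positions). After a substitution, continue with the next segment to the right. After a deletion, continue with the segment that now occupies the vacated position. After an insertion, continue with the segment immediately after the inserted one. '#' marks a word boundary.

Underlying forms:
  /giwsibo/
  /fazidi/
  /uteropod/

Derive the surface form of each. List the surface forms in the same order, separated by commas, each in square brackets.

[diwsivu], [fazizi], [tuteropod]

/giwsibo/:
  A Velar Fronting: [giwsibo] → [diwsibo]
  B Initial Consonant Epenthesis: no change — [diwsibo]
  C Final Vowel Raising: [diwsibo] → [diwsibu]
  D Intervocalic Lenition: [diwsibu] → [diwsivu]
/fazidi/:
  A Velar Fronting: no change — [fazidi]
  B Initial Consonant Epenthesis: no change — [fazidi]
  C Final Vowel Raising: no change — [fazidi]
  D Intervocalic Lenition: [fazidi] → [fazizi]
/uteropod/:
  A Velar Fronting: no change — [uteropod]
  B Initial Consonant Epenthesis: [uteropod] → [tuteropod]
  C Final Vowel Raising: no change — [tuteropod]
  D Intervocalic Lenition: no change — [tuteropod]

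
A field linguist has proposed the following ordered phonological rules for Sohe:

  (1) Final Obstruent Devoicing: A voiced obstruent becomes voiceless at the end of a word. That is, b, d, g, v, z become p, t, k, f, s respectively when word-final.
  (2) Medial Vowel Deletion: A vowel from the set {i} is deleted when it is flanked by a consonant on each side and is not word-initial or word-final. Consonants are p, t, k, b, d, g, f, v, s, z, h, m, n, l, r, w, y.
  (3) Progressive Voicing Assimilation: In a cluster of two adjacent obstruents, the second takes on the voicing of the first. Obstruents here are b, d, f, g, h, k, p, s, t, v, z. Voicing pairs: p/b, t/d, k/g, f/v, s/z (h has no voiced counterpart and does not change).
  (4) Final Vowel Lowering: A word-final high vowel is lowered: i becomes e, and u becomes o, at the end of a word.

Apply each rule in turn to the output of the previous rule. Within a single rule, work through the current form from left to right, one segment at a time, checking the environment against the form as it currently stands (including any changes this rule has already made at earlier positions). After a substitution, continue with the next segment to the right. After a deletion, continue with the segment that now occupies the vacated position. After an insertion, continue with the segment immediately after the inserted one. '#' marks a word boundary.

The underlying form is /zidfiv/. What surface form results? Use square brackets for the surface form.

[zdvv]

(1) Final Obstruent Devoicing: [zidfiv] → [zidfif]
(2) Medial Vowel Deletion: [zidfif] → [zdff]
(3) Progressive Voicing Assimilation: [zdff] → [zdvv]
(4) Final Vowel Lowering: no change — [zdvv]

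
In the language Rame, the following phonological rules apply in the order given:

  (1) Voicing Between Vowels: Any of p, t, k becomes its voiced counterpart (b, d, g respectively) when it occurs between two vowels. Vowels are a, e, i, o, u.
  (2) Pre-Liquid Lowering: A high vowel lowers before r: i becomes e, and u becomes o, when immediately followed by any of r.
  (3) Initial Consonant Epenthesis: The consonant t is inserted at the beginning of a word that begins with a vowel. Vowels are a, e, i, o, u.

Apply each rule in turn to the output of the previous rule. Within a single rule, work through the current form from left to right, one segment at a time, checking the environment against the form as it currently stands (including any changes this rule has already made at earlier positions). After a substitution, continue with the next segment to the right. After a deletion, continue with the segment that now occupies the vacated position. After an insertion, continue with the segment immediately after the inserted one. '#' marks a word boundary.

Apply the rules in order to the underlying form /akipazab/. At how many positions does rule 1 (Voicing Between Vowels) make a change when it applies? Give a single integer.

2

(1) Voicing Between Vowels: [akipazab] → [agibazab]
(2) Pre-Liquid Lowering: no change — [agibazab]
(3) Initial Consonant Epenthesis: [agibazab] → [tagibazab]
Rule 1 changed 2 position(s).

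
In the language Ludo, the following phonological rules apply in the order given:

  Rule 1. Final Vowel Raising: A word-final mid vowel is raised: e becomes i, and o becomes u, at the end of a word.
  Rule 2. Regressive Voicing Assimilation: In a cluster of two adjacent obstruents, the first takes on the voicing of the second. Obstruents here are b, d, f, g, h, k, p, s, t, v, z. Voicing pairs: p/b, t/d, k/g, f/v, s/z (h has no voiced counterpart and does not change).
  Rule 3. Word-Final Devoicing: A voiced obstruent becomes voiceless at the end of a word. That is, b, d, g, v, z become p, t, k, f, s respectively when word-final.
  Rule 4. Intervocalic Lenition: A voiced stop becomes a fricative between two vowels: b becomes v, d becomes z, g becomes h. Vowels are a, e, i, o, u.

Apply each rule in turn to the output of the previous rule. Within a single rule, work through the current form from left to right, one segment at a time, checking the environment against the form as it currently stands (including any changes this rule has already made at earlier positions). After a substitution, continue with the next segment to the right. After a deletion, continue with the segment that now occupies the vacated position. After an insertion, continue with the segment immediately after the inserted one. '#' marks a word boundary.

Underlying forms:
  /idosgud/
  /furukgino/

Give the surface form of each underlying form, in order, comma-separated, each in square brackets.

[izozgut], [furugginu]

/idosgud/:
  Rule 1 Final Vowel Raising: no change — [idosgud]
  Rule 2 Regressive Voicing Assimilation: [idosgud] → [idozgud]
  Rule 3 Word-Final Devoicing: [idozgud] → [idozgut]
  Rule 4 Intervocalic Lenition: [idozgut] → [izozgut]
/furukgino/:
  Rule 1 Final Vowel Raising: [furukgino] → [furukginu]
  Rule 2 Regressive Voicing Assimilation: [furukginu] → [furugginu]
  Rule 3 Word-Final Devoicing: no change — [furugginu]
  Rule 4 Intervocalic Lenition: no change — [furugginu]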